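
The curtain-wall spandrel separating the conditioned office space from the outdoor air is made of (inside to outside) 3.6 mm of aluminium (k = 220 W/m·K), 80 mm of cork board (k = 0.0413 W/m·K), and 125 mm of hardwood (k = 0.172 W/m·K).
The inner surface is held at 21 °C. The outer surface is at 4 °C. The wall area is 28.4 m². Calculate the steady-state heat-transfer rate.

Q ≈ 181 W

Series thermal resistances:
R_aluminium = L/(kA) = 0.0036/(220×28.4) = 5.762×10^-7 K/W
R_cork board = L/(kA) = 0.08/(0.0413×28.4) = 0.06821 K/W
R_hardwood = L/(kA) = 0.125/(0.172×28.4) = 0.02559 K/W
R_total = 0.0938 K/W
Q = ΔT / R_total = 17 / 0.0938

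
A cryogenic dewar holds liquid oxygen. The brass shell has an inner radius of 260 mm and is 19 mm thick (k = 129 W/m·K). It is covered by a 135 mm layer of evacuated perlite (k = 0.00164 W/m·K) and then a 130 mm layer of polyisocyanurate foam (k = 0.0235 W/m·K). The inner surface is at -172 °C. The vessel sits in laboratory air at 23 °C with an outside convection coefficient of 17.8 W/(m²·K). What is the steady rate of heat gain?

Radial (spherical) resistances in series:
R_brass shell = (1/0.26 − 1/0.279)/(4π×129) = 1.616×10^-4 K/W
R_evacuated perlite = (1/0.279 − 1/0.414)/(4π×0.00164) = 56.71 K/W
R_polyisocyanurate foam = (1/0.414 − 1/0.544)/(4π×0.0235) = 1.955 K/W
R_outer film = 1/(h·4πr_o²) = 1/(17.8×4π×0.544²) = 0.01511 K/W
R_total = 58.68 K/W
Q = ΔT/R_total = 195/58.68

Q ≈ 3.32 W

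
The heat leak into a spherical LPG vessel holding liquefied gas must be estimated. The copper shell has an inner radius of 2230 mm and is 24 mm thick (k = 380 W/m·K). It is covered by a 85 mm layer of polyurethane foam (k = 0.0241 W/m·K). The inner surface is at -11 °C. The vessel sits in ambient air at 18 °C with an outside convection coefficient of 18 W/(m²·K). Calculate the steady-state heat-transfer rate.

Q ≈ 537 W

Spherical conduction: R = (1/r_in − 1/r_out)/(4πk) per layer; series-sum.
R_copper shell = (1/2.23 − 1/2.254)/(4π×380) = 9.999×10^-7 K/W
R_polyurethane foam = (1/2.254 − 1/2.339)/(4π×0.0241) = 0.05324 K/W
R_outer film = 1/(h·4πr_o²) = 1/(18×4π×2.339²) = 8.081×10^-4 K/W
R_total = 0.05405 K/W
Q = ΔT/R_total = 29/0.05405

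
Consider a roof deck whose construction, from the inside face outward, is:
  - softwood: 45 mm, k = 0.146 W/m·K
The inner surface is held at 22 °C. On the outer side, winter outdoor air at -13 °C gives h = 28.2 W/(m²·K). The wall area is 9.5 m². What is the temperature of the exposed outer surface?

T ≈ -9.39 °C

Series thermal resistances:
R_softwood = L/(kA) = 0.045/(0.146×9.5) = 0.03244 K/W
R_outer film = 1/(h_o·A) = 1/(28.2×9.5) = 0.003733 K/W
R_total = 0.03618 K/W;  Q = ΔT/R_total = 35/0.03618 = 967.5 W
T_interface = T_inner − Q·ΣR(inner→interface) = 22 − 967×0.03244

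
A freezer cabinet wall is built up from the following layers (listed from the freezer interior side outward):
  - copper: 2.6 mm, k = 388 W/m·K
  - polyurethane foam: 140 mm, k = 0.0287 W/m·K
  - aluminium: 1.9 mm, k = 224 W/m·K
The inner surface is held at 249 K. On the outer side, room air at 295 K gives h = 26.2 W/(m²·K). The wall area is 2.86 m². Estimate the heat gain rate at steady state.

Q ≈ 26.8 W

Series thermal resistances:
R_copper = L/(kA) = 0.0026/(388×2.86) = 2.343×10^-6 K/W
R_polyurethane foam = L/(kA) = 0.14/(0.0287×2.86) = 1.706 K/W
R_aluminium = L/(kA) = 0.0019/(224×2.86) = 2.966×10^-6 K/W
R_outer film = 1/(h_o·A) = 1/(26.2×2.86) = 0.01335 K/W
R_total = 1.719 K/W
Q = ΔT / R_total = 46 / 1.719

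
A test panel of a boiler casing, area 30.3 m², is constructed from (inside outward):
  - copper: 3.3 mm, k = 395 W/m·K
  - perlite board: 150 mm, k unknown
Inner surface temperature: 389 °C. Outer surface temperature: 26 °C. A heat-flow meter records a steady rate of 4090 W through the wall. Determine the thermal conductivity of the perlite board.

Using the resistance-network approach (series):
R_copper = L/(kA) = 0.0033/(395×30.3) = 2.757×10^-7 K/W
Sum of known resistances R_other = 2.757×10^-7 K/W
Total R = ΔT/Q = 363/4090 = 0.08875 K/W
R_perlite board = R_total − R_other = 0.08875 K/W
k = L/(R·A) = 0.15/(0.08875×30.3)

k ≈ 0.0558 W/(m·K)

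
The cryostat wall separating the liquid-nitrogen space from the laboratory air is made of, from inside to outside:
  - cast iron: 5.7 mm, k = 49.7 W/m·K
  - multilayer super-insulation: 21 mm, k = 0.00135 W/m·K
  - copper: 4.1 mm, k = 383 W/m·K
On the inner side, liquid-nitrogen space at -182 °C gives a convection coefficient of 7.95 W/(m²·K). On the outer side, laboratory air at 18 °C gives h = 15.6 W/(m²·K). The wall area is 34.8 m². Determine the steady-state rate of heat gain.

Thermal resistances in series:
R_inner film = 1/(h_i·A) = 1/(7.95×34.8) = 0.003615 K/W
R_cast iron = L/(kA) = 0.0057/(49.7×34.8) = 3.296×10^-6 K/W
R_multilayer super-insulation = L/(kA) = 0.021/(0.00135×34.8) = 0.447 K/W
R_copper = L/(kA) = 0.0041/(383×34.8) = 3.076×10^-7 K/W
R_outer film = 1/(h_o·A) = 1/(15.6×34.8) = 0.001842 K/W
R_total = 0.4525 K/W
Q = ΔT / R_total = 200 / 0.4525

Q ≈ 442 W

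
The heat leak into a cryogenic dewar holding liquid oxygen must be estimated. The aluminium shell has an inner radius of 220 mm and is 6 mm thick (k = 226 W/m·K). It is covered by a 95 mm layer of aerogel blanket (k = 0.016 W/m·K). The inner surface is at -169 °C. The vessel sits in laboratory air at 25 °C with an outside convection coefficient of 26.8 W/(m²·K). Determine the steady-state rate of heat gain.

Each spherical layer contributes R = (1/r_i − 1/r_o)/(4πk):
R_aluminium shell = (1/0.22 − 1/0.226)/(4π×226) = 4.249×10^-5 K/W
R_aerogel blanket = (1/0.226 − 1/0.321)/(4π×0.016) = 6.513 K/W
R_outer film = 1/(h·4πr_o²) = 1/(26.8×4π×0.321²) = 0.02882 K/W
R_total = 6.542 K/W
Q = ΔT/R_total = 194/6.542

Q ≈ 29.7 W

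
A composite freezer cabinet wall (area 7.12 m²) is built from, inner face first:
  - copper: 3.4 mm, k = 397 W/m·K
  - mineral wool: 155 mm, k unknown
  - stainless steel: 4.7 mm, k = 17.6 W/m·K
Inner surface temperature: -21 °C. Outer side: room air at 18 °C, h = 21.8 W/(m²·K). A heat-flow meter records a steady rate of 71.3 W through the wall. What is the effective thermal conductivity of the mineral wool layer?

k ≈ 0.0403 W/(m·K)

Series thermal resistances:
R_copper = L/(kA) = 0.0034/(397×7.12) = 1.203×10^-6 K/W
R_stainless steel = L/(kA) = 0.0047/(17.6×7.12) = 3.751×10^-5 K/W
R_outer film = 1/(h_o·A) = 1/(21.8×7.12) = 0.006443 K/W
Sum of known resistances R_other = 0.006481 K/W
Total R = ΔT/Q = 39/71.3 = 0.547 K/W
R_mineral wool = R_total − R_other = 0.5405 K/W
k = L/(R·A) = 0.155/(0.5405×7.12)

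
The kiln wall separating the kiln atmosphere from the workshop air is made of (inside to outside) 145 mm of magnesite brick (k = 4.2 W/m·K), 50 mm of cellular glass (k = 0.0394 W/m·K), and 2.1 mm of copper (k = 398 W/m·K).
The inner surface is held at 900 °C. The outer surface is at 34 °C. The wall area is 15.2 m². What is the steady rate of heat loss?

Q ≈ 10100 W

Model the wall as resistances in series:
R_magnesite brick = L/(kA) = 0.145/(4.2×15.2) = 0.002271 K/W
R_cellular glass = L/(kA) = 0.05/(0.0394×15.2) = 0.08349 K/W
R_copper = L/(kA) = 0.0021/(398×15.2) = 3.471×10^-7 K/W
R_total = 0.08576 K/W
Q = ΔT / R_total = 866 / 0.08576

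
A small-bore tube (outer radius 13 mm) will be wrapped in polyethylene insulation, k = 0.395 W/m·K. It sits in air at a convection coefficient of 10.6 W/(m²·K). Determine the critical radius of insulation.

For a cylinder r_cr = k/h = 0.395/10.6
r_cr = 37.3 mm; since the bare radius (13 mm) is below r_cr, adding a thin layer of insulation will *increase* heat loss.

r_cr ≈ 37.3 mm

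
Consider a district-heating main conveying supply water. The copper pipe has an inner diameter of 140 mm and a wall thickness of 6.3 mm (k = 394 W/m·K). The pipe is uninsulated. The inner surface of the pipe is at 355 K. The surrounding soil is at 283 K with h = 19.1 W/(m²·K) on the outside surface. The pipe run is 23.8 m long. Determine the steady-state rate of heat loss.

Treating each annulus and film as a series resistance:
R_copper pipe wall = ln(76.3/70)/(2π×394×23.8) = 1.463×10^-6 K/W
R_outer film = 1/(h_o·2πr_oL) = 1/(19.1×2π×0.0763×23.8) = 0.004589 K/W
R_total = 0.00459 K/W
Q = ΔT/R_total = 72/0.00459

Q ≈ 15700 W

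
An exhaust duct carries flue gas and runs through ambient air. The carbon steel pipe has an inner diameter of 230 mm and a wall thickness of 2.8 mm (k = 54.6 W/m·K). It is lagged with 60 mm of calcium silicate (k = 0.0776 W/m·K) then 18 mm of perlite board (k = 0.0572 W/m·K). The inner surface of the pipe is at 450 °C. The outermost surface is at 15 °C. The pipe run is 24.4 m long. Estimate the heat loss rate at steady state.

Per-layer cylindrical resistances, series-summed:
R_carbon steel pipe wall = ln(117.8/115)/(2π×54.6×24.4) = 2.874×10^-6 K/W
R_calcium silicate = ln(177.8/117.8)/(2π×0.0776×24.4) = 0.0346 K/W
R_perlite board = ln(195.8/177.8)/(2π×0.0572×24.4) = 0.011 K/W
R_total = 0.0456 K/W
Q = ΔT/R_total = 435/0.0456

Q ≈ 9540 W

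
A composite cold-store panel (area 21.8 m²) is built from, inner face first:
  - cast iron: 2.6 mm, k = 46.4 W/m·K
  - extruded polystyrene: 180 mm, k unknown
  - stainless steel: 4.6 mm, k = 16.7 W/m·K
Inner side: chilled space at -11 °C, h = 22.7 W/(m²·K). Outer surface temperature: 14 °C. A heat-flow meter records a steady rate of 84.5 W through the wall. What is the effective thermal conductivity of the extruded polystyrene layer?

Series thermal resistances:
R_inner film = 1/(h_i·A) = 1/(22.7×21.8) = 0.002021 K/W
R_cast iron = L/(kA) = 0.0026/(46.4×21.8) = 2.57×10^-6 K/W
R_stainless steel = L/(kA) = 0.0046/(16.7×21.8) = 1.264×10^-5 K/W
Sum of known resistances R_other = 0.002036 K/W
Total R = ΔT/Q = 25/84.5 = 0.2959 K/W
R_extruded polystyrene = R_total − R_other = 0.2938 K/W
k = L/(R·A) = 0.18/(0.2938×21.8)

k ≈ 0.0281 W/(m·K)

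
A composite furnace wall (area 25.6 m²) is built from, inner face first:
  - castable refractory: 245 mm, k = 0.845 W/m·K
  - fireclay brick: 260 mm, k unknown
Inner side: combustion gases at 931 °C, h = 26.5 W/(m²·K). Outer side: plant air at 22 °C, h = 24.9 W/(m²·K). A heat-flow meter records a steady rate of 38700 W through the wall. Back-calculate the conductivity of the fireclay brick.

Treating each layer as a thermal resistance in series:
R_inner film = 1/(h_i·A) = 1/(26.5×25.6) = 0.001474 K/W
R_castable refractory = L/(kA) = 0.245/(0.845×25.6) = 0.01133 K/W
R_outer film = 1/(h_o·A) = 1/(24.9×25.6) = 0.001569 K/W
Sum of known resistances R_other = 0.01437 K/W
Total R = ΔT/Q = 909/38700 = 0.02349 K/W
R_fireclay brick = R_total − R_other = 0.00912 K/W
k = L/(R·A) = 0.26/(0.00912×25.6)

k ≈ 1.11 W/(m·K)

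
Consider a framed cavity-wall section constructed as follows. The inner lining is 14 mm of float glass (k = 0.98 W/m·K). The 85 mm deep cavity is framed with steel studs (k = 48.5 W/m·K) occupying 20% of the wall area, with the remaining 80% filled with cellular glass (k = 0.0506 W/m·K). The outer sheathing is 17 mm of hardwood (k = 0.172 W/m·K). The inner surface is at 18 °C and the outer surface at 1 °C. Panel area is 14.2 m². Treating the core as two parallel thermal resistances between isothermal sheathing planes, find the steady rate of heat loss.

Q ≈ 1980 W

Sheathing layers in series; stud and cavity paths in parallel between them.
R_inner = 0.014/(0.98×14.2) = 0.001006 K/W
R_stud  = 0.085/(48.5×0.2×14.2) = 6.171×10^-4 K/W
R_cav   = 0.085/(0.0506×0.8×14.2) = 0.1479 K/W
1/R_core = 1/R_stud + 1/R_cav → R_core = 6.145×10^-4 K/W
R_outer = 0.017/(0.172×14.2) = 0.00696 K/W
R_total = 0.008581 K/W
Q = ΔT/R_total = 17/0.008581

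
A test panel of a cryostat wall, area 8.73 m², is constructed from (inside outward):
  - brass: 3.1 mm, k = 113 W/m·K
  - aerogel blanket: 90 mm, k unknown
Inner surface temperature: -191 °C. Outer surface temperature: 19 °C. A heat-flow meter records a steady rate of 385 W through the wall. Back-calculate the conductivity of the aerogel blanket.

Model the wall as resistances in series:
R_brass = L/(kA) = 0.0031/(113×8.73) = 3.142×10^-6 K/W
Sum of known resistances R_other = 3.142×10^-6 K/W
Total R = ΔT/Q = 210/385 = 0.5455 K/W
R_aerogel blanket = R_total − R_other = 0.5455 K/W
k = L/(R·A) = 0.09/(0.5455×8.73)

k ≈ 0.0189 W/(m·K)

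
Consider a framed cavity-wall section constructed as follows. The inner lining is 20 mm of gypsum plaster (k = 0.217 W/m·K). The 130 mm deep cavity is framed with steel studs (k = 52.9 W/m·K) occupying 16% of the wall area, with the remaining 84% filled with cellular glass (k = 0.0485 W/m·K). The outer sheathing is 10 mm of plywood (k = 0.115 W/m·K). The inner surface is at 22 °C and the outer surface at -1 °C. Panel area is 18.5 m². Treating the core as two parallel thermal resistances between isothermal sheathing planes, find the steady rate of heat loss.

Q ≈ 2190 W

Sheathing layers in series; stud and cavity paths in parallel between them.
R_inner = 0.02/(0.217×18.5) = 0.004982 K/W
R_stud  = 0.13/(52.9×0.16×18.5) = 8.302×10^-4 K/W
R_cav   = 0.13/(0.0485×0.84×18.5) = 0.1725 K/W
1/R_core = 1/R_stud + 1/R_cav → R_core = 8.262×10^-4 K/W
R_outer = 0.01/(0.115×18.5) = 0.0047 K/W
R_total = 0.01051 K/W
Q = ΔT/R_total = 23/0.01051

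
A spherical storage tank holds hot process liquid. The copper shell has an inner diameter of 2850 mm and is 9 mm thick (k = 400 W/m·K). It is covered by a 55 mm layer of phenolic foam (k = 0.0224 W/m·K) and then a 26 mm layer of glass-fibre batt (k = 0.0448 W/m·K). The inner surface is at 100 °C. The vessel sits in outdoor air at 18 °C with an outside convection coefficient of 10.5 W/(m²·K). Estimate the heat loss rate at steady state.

Each spherical layer contributes R = (1/r_i − 1/r_o)/(4πk):
R_copper shell = (1/1.425 − 1/1.434)/(4π×400) = 8.762×10^-7 K/W
R_phenolic foam = (1/1.434 − 1/1.489)/(4π×0.0224) = 0.09151 K/W
R_glass-fibre batt = (1/1.489 − 1/1.515)/(4π×0.0448) = 0.02047 K/W
R_outer film = 1/(h·4πr_o²) = 1/(10.5×4π×1.515²) = 0.003302 K/W
R_total = 0.1153 K/W
Q = ΔT/R_total = 82/0.1153

Q ≈ 711 W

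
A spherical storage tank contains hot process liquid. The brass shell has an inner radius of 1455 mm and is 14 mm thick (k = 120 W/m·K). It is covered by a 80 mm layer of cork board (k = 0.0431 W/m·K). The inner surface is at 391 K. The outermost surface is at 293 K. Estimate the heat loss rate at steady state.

For a spherical shell R = (1/r₁ − 1/r₂)/(4πk); film R = 1/(h·4πr²). In series:
R_brass shell = (1/1.455 − 1/1.469)/(4π×120) = 4.344×10^-6 K/W
R_cork board = (1/1.469 − 1/1.549)/(4π×0.0431) = 0.06491 K/W
R_total = 0.06492 K/W
Q = ΔT/R_total = 98/0.06492

Q ≈ 1510 W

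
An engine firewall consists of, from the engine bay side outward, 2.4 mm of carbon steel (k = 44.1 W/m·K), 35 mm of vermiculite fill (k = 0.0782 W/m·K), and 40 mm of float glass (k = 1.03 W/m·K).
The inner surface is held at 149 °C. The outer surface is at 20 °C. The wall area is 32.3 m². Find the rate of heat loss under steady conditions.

Q ≈ 8570 W

Thermal resistances in series:
R_carbon steel = L/(kA) = 0.0024/(44.1×32.3) = 1.685×10^-6 K/W
R_vermiculite fill = L/(kA) = 0.035/(0.0782×32.3) = 0.01386 K/W
R_float glass = L/(kA) = 0.04/(1.03×32.3) = 0.001202 K/W
R_total = 0.01506 K/W
Q = ΔT / R_total = 129 / 0.01506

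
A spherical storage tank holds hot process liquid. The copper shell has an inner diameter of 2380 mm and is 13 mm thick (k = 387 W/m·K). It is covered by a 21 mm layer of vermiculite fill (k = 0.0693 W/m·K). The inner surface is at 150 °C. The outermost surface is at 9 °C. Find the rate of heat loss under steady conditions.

Radial (spherical) resistances in series:
R_copper shell = (1/1.19 − 1/1.203)/(4π×387) = 1.867×10^-6 K/W
R_vermiculite fill = (1/1.203 − 1/1.224)/(4π×0.0693) = 0.01638 K/W
R_total = 0.01638 K/W
Q = ΔT/R_total = 141/0.01638

Q ≈ 8610 W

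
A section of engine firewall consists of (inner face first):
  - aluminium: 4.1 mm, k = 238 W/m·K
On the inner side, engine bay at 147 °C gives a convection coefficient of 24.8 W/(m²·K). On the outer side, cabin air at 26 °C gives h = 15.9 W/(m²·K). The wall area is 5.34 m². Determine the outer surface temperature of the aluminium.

T ≈ 99.7 °C

Thermal resistances in series:
R_inner film = 1/(h_i·A) = 1/(24.8×5.34) = 0.007551 K/W
R_aluminium = L/(kA) = 0.0041/(238×5.34) = 3.226×10^-6 K/W
R_outer film = 1/(h_o·A) = 1/(15.9×5.34) = 0.01178 K/W
R_total = 0.01933 K/W;  Q = ΔT/R_total = 121/0.01933 = 6259 W
T_interface = T_inner − Q·ΣR(inner→interface) = 147 − 6260×0.007554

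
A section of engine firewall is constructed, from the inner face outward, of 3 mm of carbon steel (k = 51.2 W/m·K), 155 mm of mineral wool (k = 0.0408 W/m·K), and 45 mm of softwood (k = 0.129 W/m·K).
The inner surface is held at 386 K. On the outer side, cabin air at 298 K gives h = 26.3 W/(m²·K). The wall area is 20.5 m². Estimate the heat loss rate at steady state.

Q ≈ 431 W

Series thermal resistances:
R_carbon steel = L/(kA) = 0.003/(51.2×20.5) = 2.858×10^-6 K/W
R_mineral wool = L/(kA) = 0.155/(0.0408×20.5) = 0.1853 K/W
R_softwood = L/(kA) = 0.045/(0.129×20.5) = 0.01702 K/W
R_outer film = 1/(h_o·A) = 1/(26.3×20.5) = 0.001855 K/W
R_total = 0.2042 K/W
Q = ΔT / R_total = 88 / 0.2042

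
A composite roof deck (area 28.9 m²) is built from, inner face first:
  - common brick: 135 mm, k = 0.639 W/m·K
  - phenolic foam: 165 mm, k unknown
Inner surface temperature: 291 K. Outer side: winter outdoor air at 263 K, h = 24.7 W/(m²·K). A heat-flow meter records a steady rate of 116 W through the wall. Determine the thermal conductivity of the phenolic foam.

Model the wall as resistances in series:
R_common brick = L/(kA) = 0.135/(0.639×28.9) = 0.00731 K/W
R_outer film = 1/(h_o·A) = 1/(24.7×28.9) = 0.001401 K/W
Sum of known resistances R_other = 0.008711 K/W
Total R = ΔT/Q = 28/116 = 0.2414 K/W
R_phenolic foam = R_total − R_other = 0.2327 K/W
k = L/(R·A) = 0.165/(0.2327×28.9)

k ≈ 0.0245 W/(m·K)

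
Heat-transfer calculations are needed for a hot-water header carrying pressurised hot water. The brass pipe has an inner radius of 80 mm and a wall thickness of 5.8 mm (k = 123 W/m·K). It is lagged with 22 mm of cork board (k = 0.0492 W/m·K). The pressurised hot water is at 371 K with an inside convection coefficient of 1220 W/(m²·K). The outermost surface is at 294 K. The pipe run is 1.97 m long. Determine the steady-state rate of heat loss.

Per-layer cylindrical resistances, series-summed:
R_inner film = 1/(h_i·2πr₁L) = 1/(1220×2π×0.08×1.97) = 8.278×10^-4 K/W
R_brass pipe wall = ln(85.8/80)/(2π×123×1.97) = 4.597×10^-5 K/W
R_cork board = ln(107.8/85.8)/(2π×0.0492×1.97) = 0.3748 K/W
R_total = 0.3757 K/W
Q = ΔT/R_total = 77/0.3757

Q ≈ 205 W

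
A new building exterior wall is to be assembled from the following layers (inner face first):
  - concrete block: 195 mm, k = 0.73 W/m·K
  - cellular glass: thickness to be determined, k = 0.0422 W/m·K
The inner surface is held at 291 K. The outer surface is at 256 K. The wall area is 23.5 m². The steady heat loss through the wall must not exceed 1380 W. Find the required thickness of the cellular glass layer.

L ≈ 13.9 mm

Thermal resistances in series:
R_concrete block = L/(kA) = 0.195/(0.73×23.5) = 0.01137 K/W
Sum of the known resistances R_other = 0.01137 K/W
Required total resistance R_tot = ΔT/Q_allow = 35/1380 = 0.02536 K/W
R_cellular glass = R_tot − R_other = 0.014 K/W
L = R·k·A = 0.014×0.0422×23.5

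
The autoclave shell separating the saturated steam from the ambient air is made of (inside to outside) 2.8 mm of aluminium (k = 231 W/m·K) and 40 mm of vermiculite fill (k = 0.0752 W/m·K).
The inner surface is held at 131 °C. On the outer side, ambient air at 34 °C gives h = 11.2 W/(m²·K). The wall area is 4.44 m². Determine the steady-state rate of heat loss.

Thermal resistances in series:
R_aluminium = L/(kA) = 0.0028/(231×4.44) = 2.73×10^-6 K/W
R_vermiculite fill = L/(kA) = 0.04/(0.0752×4.44) = 0.1198 K/W
R_outer film = 1/(h_o·A) = 1/(11.2×4.44) = 0.02011 K/W
R_total = 0.1399 K/W
Q = ΔT / R_total = 97 / 0.1399

Q ≈ 693 W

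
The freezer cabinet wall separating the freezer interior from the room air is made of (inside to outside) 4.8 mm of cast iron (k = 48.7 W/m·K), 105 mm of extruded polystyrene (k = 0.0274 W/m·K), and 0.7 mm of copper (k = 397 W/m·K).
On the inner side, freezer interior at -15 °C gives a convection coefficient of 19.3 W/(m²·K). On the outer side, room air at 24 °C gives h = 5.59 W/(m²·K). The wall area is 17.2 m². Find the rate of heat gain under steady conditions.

Q ≈ 165 W

Series thermal resistances:
R_inner film = 1/(h_i·A) = 1/(19.3×17.2) = 0.003012 K/W
R_cast iron = L/(kA) = 0.0048/(48.7×17.2) = 5.73×10^-6 K/W
R_extruded polystyrene = L/(kA) = 0.105/(0.0274×17.2) = 0.2228 K/W
R_copper = L/(kA) = 0.0007/(397×17.2) = 1.025×10^-7 K/W
R_outer film = 1/(h_o·A) = 1/(5.59×17.2) = 0.0104 K/W
R_total = 0.2362 K/W
Q = ΔT / R_total = 39 / 0.2362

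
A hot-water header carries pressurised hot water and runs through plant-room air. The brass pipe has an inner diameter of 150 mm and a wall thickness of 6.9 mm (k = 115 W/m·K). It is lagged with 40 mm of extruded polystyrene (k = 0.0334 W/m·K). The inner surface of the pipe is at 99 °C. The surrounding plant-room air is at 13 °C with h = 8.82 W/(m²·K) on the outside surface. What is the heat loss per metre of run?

Radial resistances (cylindrical: R_cond = ln(r_o/r_i)/(2πkL), R_conv = 1/(h·2πrL)):
R_brass pipe wall = ln(81.9/75)/(2π×115×1) = 1.218×10^-4 K/W
R_extruded polystyrene = ln(121.9/81.9)/(2π×0.0334×1) = 1.895 K/W
R_outer film = 1/(h_o·2πr_oL) = 1/(8.82×2π×0.1219×1) = 0.148 K/W
R_total = 2.043 K/W
Q = ΔT/R_total = 86/2.043

q′ ≈ 42.1 W/m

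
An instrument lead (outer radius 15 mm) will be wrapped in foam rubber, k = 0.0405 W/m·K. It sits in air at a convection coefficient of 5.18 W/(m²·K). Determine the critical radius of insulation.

For a cylinder r_cr = k/h = 0.0405/5.18
r_cr = 7.82 mm; since the bare radius (15 mm) is above r_cr, any added insulation will reduce heat loss.

r_cr ≈ 7.82 mm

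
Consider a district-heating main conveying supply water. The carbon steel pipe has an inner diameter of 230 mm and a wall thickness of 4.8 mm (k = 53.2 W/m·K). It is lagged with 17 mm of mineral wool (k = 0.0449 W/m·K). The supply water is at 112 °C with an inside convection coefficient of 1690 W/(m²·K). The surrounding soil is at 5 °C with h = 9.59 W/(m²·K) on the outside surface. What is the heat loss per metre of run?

Radial resistances (cylindrical: R_cond = ln(r_o/r_i)/(2πkL), R_conv = 1/(h·2πrL)):
R_inner film = 1/(h_i·2πr₁L) = 1/(1690×2π×0.115×1) = 8.189×10^-4 K/W
R_carbon steel pipe wall = ln(119.8/115)/(2π×53.2×1) = 1.223×10^-4 K/W
R_mineral wool = ln(136.8/119.8)/(2π×0.0449×1) = 0.4704 K/W
R_outer film = 1/(h_o·2πr_oL) = 1/(9.59×2π×0.1368×1) = 0.1213 K/W
R_total = 0.5926 K/W
Q = ΔT/R_total = 107/0.5926

q′ ≈ 181 W/m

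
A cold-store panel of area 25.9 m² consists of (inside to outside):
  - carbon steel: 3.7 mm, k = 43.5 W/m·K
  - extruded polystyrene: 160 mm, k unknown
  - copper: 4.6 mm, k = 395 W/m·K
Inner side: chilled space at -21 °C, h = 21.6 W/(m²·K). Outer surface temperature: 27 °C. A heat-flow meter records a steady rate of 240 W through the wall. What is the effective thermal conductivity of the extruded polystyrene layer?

Using the resistance-network approach (series):
R_inner film = 1/(h_i·A) = 1/(21.6×25.9) = 0.001788 K/W
R_carbon steel = L/(kA) = 0.0037/(43.5×25.9) = 3.284×10^-6 K/W
R_copper = L/(kA) = 0.0046/(395×25.9) = 4.496×10^-7 K/W
Sum of known resistances R_other = 0.001791 K/W
Total R = ΔT/Q = 48/240 = 0.2 K/W
R_extruded polystyrene = R_total − R_other = 0.1982 K/W
k = L/(R·A) = 0.16/(0.1982×25.9)

k ≈ 0.0312 W/(m·K)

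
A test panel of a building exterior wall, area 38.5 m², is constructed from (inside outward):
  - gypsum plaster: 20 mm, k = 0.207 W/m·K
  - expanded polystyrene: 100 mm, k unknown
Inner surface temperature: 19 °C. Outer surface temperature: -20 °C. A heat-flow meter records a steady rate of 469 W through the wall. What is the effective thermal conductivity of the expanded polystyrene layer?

Using the resistance-network approach (series):
R_gypsum plaster = L/(kA) = 0.02/(0.207×38.5) = 0.00251 K/W
Sum of known resistances R_other = 0.00251 K/W
Total R = ΔT/Q = 39/469 = 0.08316 K/W
R_expanded polystyrene = R_total − R_other = 0.08065 K/W
k = L/(R·A) = 0.1/(0.08065×38.5)

k ≈ 0.0322 W/(m·K)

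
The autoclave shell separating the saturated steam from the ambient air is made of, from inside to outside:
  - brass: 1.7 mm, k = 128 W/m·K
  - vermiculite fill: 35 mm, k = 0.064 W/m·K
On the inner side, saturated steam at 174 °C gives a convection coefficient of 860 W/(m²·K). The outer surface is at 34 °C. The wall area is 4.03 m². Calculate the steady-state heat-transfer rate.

Q ≈ 1030 W

Treating each layer as a thermal resistance in series:
R_inner film = 1/(h_i·A) = 1/(860×4.03) = 2.885×10^-4 K/W
R_brass = L/(kA) = 0.0017/(128×4.03) = 3.296×10^-6 K/W
R_vermiculite fill = L/(kA) = 0.035/(0.064×4.03) = 0.1357 K/W
R_total = 0.136 K/W
Q = ΔT / R_total = 140 / 0.136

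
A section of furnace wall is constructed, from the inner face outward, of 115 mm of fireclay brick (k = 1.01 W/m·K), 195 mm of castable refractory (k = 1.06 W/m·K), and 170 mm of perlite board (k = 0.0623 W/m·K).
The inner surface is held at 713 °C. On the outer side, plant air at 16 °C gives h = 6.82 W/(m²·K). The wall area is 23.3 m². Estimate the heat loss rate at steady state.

Treating each layer as a thermal resistance in series:
R_fireclay brick = L/(kA) = 0.115/(1.01×23.3) = 0.004887 K/W
R_castable refractory = L/(kA) = 0.195/(1.06×23.3) = 0.007895 K/W
R_perlite board = L/(kA) = 0.17/(0.0623×23.3) = 0.1171 K/W
R_outer film = 1/(h_o·A) = 1/(6.82×23.3) = 0.006293 K/W
R_total = 0.1362 K/W
Q = ΔT / R_total = 697 / 0.1362

Q ≈ 5120 W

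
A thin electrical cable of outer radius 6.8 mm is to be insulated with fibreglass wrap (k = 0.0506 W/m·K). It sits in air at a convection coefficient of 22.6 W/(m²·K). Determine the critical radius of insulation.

For a cylinder r_cr = k/h = 0.0506/22.6
r_cr = 2.24 mm; since the bare radius (6.8 mm) is above r_cr, any added insulation will reduce heat loss.

r_cr ≈ 2.24 mm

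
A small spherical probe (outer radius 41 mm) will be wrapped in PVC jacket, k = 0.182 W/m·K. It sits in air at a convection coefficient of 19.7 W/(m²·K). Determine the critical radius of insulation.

r_cr ≈ 18.5 mm

For a sphere r_cr = 2k/h = 2×0.182/19.7
r_cr = 18.5 mm; since the bare radius (41 mm) is above r_cr, any added insulation will reduce heat loss.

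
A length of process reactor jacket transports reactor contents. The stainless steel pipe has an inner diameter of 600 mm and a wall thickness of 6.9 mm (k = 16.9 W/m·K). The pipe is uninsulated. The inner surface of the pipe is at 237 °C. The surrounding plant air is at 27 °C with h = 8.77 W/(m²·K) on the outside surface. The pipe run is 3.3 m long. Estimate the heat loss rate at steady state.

For a radial system each layer contributes R = ln(r_out/r_in)/(2πkL); films add R = 1/(hA).
R_stainless steel pipe wall = ln(306.9/300)/(2π×16.9×3.3) = 6.489×10^-5 K/W
R_outer film = 1/(h_o·2πr_oL) = 1/(8.77×2π×0.3069×3.3) = 0.01792 K/W
R_total = 0.01798 K/W
Q = ΔT/R_total = 210/0.01798

Q ≈ 11700 W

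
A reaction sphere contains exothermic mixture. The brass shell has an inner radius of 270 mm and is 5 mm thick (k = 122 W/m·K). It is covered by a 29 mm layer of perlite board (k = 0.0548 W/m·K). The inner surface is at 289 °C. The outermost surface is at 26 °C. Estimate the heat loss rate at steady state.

For a spherical shell R = (1/r₁ − 1/r₂)/(4πk); film R = 1/(h·4πr²). In series:
R_brass shell = (1/0.27 − 1/0.275)/(4π×122) = 4.392×10^-5 K/W
R_perlite board = (1/0.275 − 1/0.304)/(4π×0.0548) = 0.5037 K/W
R_total = 0.5038 K/W
Q = ΔT/R_total = 263/0.5038

Q ≈ 522 W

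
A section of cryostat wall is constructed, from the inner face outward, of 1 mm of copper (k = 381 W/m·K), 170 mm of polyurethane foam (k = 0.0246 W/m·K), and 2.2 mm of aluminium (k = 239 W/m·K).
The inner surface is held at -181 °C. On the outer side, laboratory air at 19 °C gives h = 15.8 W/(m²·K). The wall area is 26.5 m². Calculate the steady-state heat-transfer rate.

Using the resistance-network approach (series):
R_copper = L/(kA) = 0.001/(381×26.5) = 9.904×10^-8 K/W
R_polyurethane foam = L/(kA) = 0.17/(0.0246×26.5) = 0.2608 K/W
R_aluminium = L/(kA) = 0.0022/(239×26.5) = 3.474×10^-7 K/W
R_outer film = 1/(h_o·A) = 1/(15.8×26.5) = 0.002388 K/W
R_total = 0.2632 K/W
Q = ΔT / R_total = 200 / 0.2632

Q ≈ 760 W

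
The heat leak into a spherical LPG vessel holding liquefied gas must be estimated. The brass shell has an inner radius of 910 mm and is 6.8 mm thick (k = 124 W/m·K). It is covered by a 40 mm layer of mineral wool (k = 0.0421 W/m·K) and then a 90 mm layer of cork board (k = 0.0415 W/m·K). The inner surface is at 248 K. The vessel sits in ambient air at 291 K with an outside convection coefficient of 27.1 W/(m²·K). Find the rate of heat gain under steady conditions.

Each spherical layer contributes R = (1/r_i − 1/r_o)/(4πk):
R_brass shell = (1/0.91 − 1/0.9168)/(4π×124) = 5.231×10^-6 K/W
R_mineral wool = (1/0.9168 − 1/0.9568)/(4π×0.0421) = 0.08619 K/W
R_cork board = (1/0.9568 − 1/1.0468)/(4π×0.0415) = 0.1723 K/W
R_outer film = 1/(h·4πr_o²) = 1/(27.1×4π×1.0468²) = 0.00268 K/W
R_total = 0.2612 K/W
Q = ΔT/R_total = 43/0.2612

Q ≈ 165 W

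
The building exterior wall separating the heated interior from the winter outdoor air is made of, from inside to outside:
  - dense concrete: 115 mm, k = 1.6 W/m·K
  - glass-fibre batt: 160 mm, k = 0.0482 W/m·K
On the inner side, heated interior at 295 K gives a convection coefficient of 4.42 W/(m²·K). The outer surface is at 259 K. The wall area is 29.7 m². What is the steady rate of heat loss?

Using the resistance-network approach (series):
R_inner film = 1/(h_i·A) = 1/(4.42×29.7) = 0.007618 K/W
R_dense concrete = L/(kA) = 0.115/(1.6×29.7) = 0.00242 K/W
R_glass-fibre batt = L/(kA) = 0.16/(0.0482×29.7) = 0.1118 K/W
R_total = 0.1218 K/W
Q = ΔT / R_total = 36 / 0.1218

Q ≈ 296 W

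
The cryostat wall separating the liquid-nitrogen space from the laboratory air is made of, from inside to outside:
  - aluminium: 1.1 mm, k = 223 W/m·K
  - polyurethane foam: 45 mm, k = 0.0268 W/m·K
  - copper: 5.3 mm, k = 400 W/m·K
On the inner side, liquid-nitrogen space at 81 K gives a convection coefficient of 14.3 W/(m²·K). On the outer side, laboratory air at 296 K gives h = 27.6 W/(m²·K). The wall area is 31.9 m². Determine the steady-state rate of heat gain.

Q ≈ 3840 W

Series thermal resistances:
R_inner film = 1/(h_i·A) = 1/(14.3×31.9) = 0.002192 K/W
R_aluminium = L/(kA) = 0.0011/(223×31.9) = 1.546×10^-7 K/W
R_polyurethane foam = L/(kA) = 0.045/(0.0268×31.9) = 0.05264 K/W
R_copper = L/(kA) = 0.0053/(400×31.9) = 4.154×10^-7 K/W
R_outer film = 1/(h_o·A) = 1/(27.6×31.9) = 0.001136 K/W
R_total = 0.05597 K/W
Q = ΔT / R_total = 215 / 0.05597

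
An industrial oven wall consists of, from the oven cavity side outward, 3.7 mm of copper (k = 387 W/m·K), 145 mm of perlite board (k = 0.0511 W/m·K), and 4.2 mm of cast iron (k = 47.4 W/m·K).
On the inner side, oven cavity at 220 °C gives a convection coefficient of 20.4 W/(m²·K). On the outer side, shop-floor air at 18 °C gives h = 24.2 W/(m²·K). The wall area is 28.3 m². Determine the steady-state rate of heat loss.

Q ≈ 1950 W

Using the resistance-network approach (series):
R_inner film = 1/(h_i·A) = 1/(20.4×28.3) = 0.001732 K/W
R_copper = L/(kA) = 0.0037/(387×28.3) = 3.378×10^-7 K/W
R_perlite board = L/(kA) = 0.145/(0.0511×28.3) = 0.1003 K/W
R_cast iron = L/(kA) = 0.0042/(47.4×28.3) = 3.131×10^-6 K/W
R_outer film = 1/(h_o·A) = 1/(24.2×28.3) = 0.00146 K/W
R_total = 0.1035 K/W
Q = ΔT / R_total = 202 / 0.1035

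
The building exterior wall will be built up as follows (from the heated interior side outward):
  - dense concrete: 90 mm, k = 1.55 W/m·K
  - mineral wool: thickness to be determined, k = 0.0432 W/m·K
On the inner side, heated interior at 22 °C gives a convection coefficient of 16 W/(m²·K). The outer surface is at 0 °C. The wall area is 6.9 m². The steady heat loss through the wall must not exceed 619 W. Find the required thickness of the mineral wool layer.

Thermal resistances in series:
R_inner film = 1/(h_i·A) = 1/(16×6.9) = 0.009058 K/W
R_dense concrete = L/(kA) = 0.09/(1.55×6.9) = 0.008415 K/W
Sum of the known resistances R_other = 0.01747 K/W
Required total resistance R_tot = ΔT/Q_allow = 22/619 = 0.03554 K/W
R_mineral wool = R_tot − R_other = 0.01807 K/W
L = R·k·A = 0.01807×0.0432×6.9

L ≈ 5.39 mm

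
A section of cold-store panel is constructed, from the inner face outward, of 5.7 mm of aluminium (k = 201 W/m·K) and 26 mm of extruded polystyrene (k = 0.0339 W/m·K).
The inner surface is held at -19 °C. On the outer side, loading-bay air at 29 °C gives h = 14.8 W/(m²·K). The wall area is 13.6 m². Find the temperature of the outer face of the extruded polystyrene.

Series thermal resistances:
R_aluminium = L/(kA) = 0.0057/(201×13.6) = 2.085×10^-6 K/W
R_extruded polystyrene = L/(kA) = 0.026/(0.0339×13.6) = 0.05639 K/W
R_outer film = 1/(h_o·A) = 1/(14.8×13.6) = 0.004968 K/W
R_total = 0.06136 K/W;  Q = ΔT/R_total = 48/0.06136 = 782.2 W
T_interface = T_inner + Q·ΣR(inner→interface) = -19 + 782×0.0564

T ≈ 25.1 °C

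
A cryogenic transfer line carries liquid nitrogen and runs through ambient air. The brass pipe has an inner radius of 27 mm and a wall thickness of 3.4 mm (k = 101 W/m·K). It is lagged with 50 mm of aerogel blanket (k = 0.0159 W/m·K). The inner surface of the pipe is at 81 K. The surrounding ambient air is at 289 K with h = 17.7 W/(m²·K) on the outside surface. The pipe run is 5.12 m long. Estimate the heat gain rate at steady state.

For a radial system each layer contributes R = ln(r_out/r_in)/(2πkL); films add R = 1/(hA).
R_brass pipe wall = ln(30.4/27)/(2π×101×5.12) = 3.65×10^-5 K/W
R_aerogel blanket = ln(80.4/30.4)/(2π×0.0159×5.12) = 1.901 K/W
R_outer film = 1/(h_o·2πr_oL) = 1/(17.7×2π×0.0804×5.12) = 0.02184 K/W
R_total = 1.923 K/W
Q = ΔT/R_total = 208/1.923

Q ≈ 108 W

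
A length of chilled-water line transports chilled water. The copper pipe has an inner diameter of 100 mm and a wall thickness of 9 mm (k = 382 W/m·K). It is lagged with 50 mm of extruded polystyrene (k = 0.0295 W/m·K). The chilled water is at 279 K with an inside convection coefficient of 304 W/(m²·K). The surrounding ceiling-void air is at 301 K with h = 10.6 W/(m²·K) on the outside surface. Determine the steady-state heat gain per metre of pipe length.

q′ ≈ 6.36 W/m

Treating each annulus and film as a series resistance:
R_inner film = 1/(h_i·2πr₁L) = 1/(304×2π×0.05×1) = 0.01047 K/W
R_copper pipe wall = ln(59/50)/(2π×382×1) = 6.896×10^-5 K/W
R_extruded polystyrene = ln(109/59)/(2π×0.0295×1) = 3.312 K/W
R_outer film = 1/(h_o·2πr_oL) = 1/(10.6×2π×0.109×1) = 0.1377 K/W
R_total = 3.46 K/W
Q = ΔT/R_total = 22/3.46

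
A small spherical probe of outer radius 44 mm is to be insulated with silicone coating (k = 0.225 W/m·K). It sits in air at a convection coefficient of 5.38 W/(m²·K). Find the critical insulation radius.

r_cr ≈ 83.6 mm

For a sphere r_cr = 2k/h = 2×0.225/5.38
r_cr = 83.6 mm; since the bare radius (44 mm) is below r_cr, adding a thin layer of insulation will *increase* heat loss.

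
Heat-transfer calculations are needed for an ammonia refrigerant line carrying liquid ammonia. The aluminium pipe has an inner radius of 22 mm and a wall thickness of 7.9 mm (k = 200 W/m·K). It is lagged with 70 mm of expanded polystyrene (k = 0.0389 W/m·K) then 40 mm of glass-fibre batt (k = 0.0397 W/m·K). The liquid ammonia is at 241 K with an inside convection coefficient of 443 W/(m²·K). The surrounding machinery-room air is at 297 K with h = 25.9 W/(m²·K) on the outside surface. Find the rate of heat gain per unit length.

Per-layer cylindrical resistances, series-summed:
R_inner film = 1/(h_i·2πr₁L) = 1/(443×2π×0.022×1) = 0.01633 K/W
R_aluminium pipe wall = ln(29.9/22)/(2π×200×1) = 2.442×10^-4 K/W
R_expanded polystyrene = ln(99.9/29.9)/(2π×0.0389×1) = 4.935 K/W
R_glass-fibre batt = ln(139.9/99.9)/(2π×0.0397×1) = 1.35 K/W
R_outer film = 1/(h_o·2πr_oL) = 1/(25.9×2π×0.1399×1) = 0.04392 K/W
R_total = 6.346 K/W
Q = ΔT/R_total = 56/6.346

q′ ≈ 8.82 W/m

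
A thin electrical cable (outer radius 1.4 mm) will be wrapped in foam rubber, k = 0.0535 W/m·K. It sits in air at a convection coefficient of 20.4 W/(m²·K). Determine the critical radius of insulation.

r_cr ≈ 2.62 mm

For a cylinder r_cr = k/h = 0.0535/20.4
r_cr = 2.62 mm; since the bare radius (1.4 mm) is below r_cr, adding a thin layer of insulation will *increase* heat loss.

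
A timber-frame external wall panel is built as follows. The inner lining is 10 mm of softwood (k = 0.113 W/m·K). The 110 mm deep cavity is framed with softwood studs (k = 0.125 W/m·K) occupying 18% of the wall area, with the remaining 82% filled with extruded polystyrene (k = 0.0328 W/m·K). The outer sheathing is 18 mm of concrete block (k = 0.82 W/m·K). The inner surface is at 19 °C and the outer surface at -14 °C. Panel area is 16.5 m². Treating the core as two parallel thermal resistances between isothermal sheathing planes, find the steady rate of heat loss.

Q ≈ 233 W

Sheathing layers in series; stud and cavity paths in parallel between them.
R_inner = 0.01/(0.113×16.5) = 0.005363 K/W
R_stud  = 0.11/(0.125×0.18×16.5) = 0.2963 K/W
R_cav   = 0.11/(0.0328×0.82×16.5) = 0.2479 K/W
1/R_core = 1/R_stud + 1/R_cav → R_core = 0.135 K/W
R_outer = 0.018/(0.82×16.5) = 0.00133 K/W
R_total = 0.1417 K/W
Q = ΔT/R_total = 33/0.1417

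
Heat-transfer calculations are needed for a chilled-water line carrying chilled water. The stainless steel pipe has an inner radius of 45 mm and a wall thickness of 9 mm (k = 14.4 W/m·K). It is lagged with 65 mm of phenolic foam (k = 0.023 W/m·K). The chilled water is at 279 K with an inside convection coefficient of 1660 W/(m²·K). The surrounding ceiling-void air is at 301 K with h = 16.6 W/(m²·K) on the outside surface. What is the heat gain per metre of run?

q′ ≈ 3.96 W/m

Cylindrical conduction, so R = ln(r₂/r₁)/(2πkL) per layer, in series:
R_inner film = 1/(h_i·2πr₁L) = 1/(1660×2π×0.045×1) = 0.002131 K/W
R_stainless steel pipe wall = ln(54/45)/(2π×14.4×1) = 0.002015 K/W
R_phenolic foam = ln(119/54)/(2π×0.023×1) = 5.468 K/W
R_outer film = 1/(h_o·2πr_oL) = 1/(16.6×2π×0.119×1) = 0.08057 K/W
R_total = 5.552 K/W
Q = ΔT/R_total = 22/5.552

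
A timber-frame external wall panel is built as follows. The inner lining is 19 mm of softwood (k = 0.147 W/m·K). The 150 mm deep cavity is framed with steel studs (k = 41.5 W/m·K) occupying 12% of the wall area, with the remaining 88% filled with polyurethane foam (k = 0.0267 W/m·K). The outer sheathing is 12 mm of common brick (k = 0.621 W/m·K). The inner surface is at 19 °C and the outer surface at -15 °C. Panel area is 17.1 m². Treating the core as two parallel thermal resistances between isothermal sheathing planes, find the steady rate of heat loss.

Sheathing layers in series; stud and cavity paths in parallel between them.
R_inner = 0.019/(0.147×17.1) = 0.007559 K/W
R_stud  = 0.15/(41.5×0.12×17.1) = 0.001761 K/W
R_cav   = 0.15/(0.0267×0.88×17.1) = 0.3733 K/W
1/R_core = 1/R_stud + 1/R_cav → R_core = 0.001753 K/W
R_outer = 0.012/(0.621×17.1) = 0.00113 K/W
R_total = 0.01044 K/W
Q = ΔT/R_total = 34/0.01044

Q ≈ 3260 W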